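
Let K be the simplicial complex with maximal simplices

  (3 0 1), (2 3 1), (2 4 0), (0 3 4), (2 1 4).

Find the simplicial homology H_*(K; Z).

We work with the vertex ordering 0 < 1 < 2 < 3 < 4. The simplices of K, each written with vertices in increasing order, are:

  0-simplices (5): [0], [1], [2], [3], [4]
  1-simplices (10): [0,1], [0,2], [0,3], [0,4], [1,2], [1,3], [1,4], [2,3], [2,4], [3,4]
  2-simplices (5): [0,1,3], [0,2,4], [0,3,4], [1,2,3], [1,2,4]

giving chain groups C_0 ≅ Z^5, C_1 ≅ Z^10, C_2 ≅ Z^5.

∂_1: C_1 → C_0 sends each edge [p,q] (with p < q) to q − p.
The resulting 5×10 matrix has rank 4, and its Smith normal form has invariant factors (1,1,1,1).

∂_2: C_2 → C_1 sends each 2-simplex [p,q,r] to [q,r] − [p,r] + [p,q]. For instance
  ∂[0,1,3] = [1,3] − [0,3] + [0,1],
  ∂[0,3,4] = [3,4] − [0,4] + [0,3].
The 10×5 boundary matrix has rank 5 and Smith normal form diag(1,1,1,1,1).

Computing H_k = (kernel of ∂_k) / (image of ∂_{k+1}):

  H_0: rank C_0 − rank ∂_1 = 5 − 4 = 1, and the invariant factors of ∂_1 are all 1, so H_0 = Z.
  H_1: rank ker ∂_1 − rank ∂_2 = (10 − 4) − 5 = 1, and the invariant factors of ∂_2 are all 1, so H_1 = Z.
  H_2: rank ker ∂_2 − rank ∂_3 = (5 − 5) − 0 = 0, and there is no ∂_3, so H_2 = 0.

As a check, the Euler characteristic is 5 − 10 + 5 = 0, which agrees with 1 − 1 + 0 = 0.

H_0 = Z,  H_1 = Z,  H_2 = 0.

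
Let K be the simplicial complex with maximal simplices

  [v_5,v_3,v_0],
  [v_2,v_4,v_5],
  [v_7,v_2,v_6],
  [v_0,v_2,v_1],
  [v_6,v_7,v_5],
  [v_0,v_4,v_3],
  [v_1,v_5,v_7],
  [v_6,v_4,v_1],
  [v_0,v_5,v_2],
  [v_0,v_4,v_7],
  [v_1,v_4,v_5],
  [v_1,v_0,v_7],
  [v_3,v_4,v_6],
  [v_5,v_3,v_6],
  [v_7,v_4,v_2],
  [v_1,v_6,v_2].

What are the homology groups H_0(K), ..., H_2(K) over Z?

Fix the vertex order v_0 < v_1 < v_2 < v_3 < v_4 < v_5 < v_6 < v_7 and write every simplex with vertices in increasing order. Then dim K = 2 and the simplices of K are:

  0-simplices (8): [v_0], [v_1], [v_2], [v_3], [v_4], [v_5], [v_6], [v_7]
  1-simplices (24): (24 of them)
  2-simplices (16): (16 of them)

so the chain groups are C_0 ≅ Z^8, C_1 ≅ Z^24, C_2 ≅ Z^16.

The boundary map ∂_1: C_1 → C_0 is given by ∂[p,q] = [q] − [p].
This gives a 8×24 integer matrix of rank 7; reducing to Smith normal form yields diagonal entries (1,1,1,1,1,1,1).

∂_2: C_2 → C_1 acts by ∂[p,q,r] = [q,r] − [p,r] + [p,q]. For instance
  ∂[v_0,v_3,v_5] = [v_3,v_5] − [v_0,v_5] + [v_0,v_3],
  ∂[v_0,v_2,v_5] = [v_2,v_5] − [v_0,v_5] + [v_0,v_2].
As a 24×16 matrix over Z this has rank 15, with invariant factors (1,1,1,1,1,1,1,1,1,1,1,1,1,1,1).

Reading off H_k = ker ∂_k / im ∂_{k+1}:

  H_0: rank C_0 − rank ∂_1 = 8 − 7 = 1, and the invariant factors of ∂_1 are all 1, so H_0 = Z.
  H_1: rank ker ∂_1 − rank ∂_2 = (24 − 7) − 15 = 2, and the invariant factors of ∂_2 are all 1, so H_1 = Z^2.
  H_2: rank ker ∂_2 − rank ∂_3 = (16 − 15) − 0 = 1, and there is no ∂_3, so H_2 = Z.

As a check, the Euler characteristic is 8 − 24 + 16 = 0, which agrees with 1 − 2 + 1 = 0.

H_0 ≅ Z,  H_1 ≅ Z^2,  H_2 ≅ Z.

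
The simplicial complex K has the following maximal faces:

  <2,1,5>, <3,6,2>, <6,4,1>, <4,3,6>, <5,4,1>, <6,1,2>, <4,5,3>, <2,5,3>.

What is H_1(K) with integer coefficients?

Order the vertices as 1 < 2 < 3 < 4 < 5 < 6. Listing each simplex with vertices in this order, K has dimension 2 with simplices:

  0-simplices (6): [1], [2], [3], [4], [5], [6]
  1-simplices (12): [1,2], [1,4], [1,5], [1,6], [2,3], [2,5], [2,6], [3,4], [3,5], [3,6], [4,5], [4,6]
  2-simplices (8): [1,2,5], [1,2,6], [1,4,5], [1,4,6], [2,3,5], [2,3,6], [3,4,5], [3,4,6]

giving chain groups C_0 ≅ Z^6, C_1 ≅ Z^12, C_2 ≅ Z^8.

Boundary ∂_1: C_1 → C_0 sends each edge [p,q] (with p < q) to q − p. For instance
  ∂[3,6] = [6] − [3].
The resulting 6×12 matrix has rank 5, and its Smith normal form has invariant factors (1,1,1,1,1).

Boundary ∂_2: C_2 → C_1 acts by ∂[p,q,r] = [q,r] − [p,r] + [p,q]. For instance
  ∂[1,2,5] = [2,5] − [1,5] + [1,2],
  ∂[1,2,6] = [2,6] − [1,6] + [1,2].
The resulting 12×8 matrix has rank 7, and its Smith normal form has invariant factors (1,1,1,1,1,1,1).

From H_k ≅ ker(∂_k) / im(∂_{k+1}) we obtain:

  H_1: rank ker ∂_1 − rank ∂_2 = (12 − 5) − 7 = 0, and the invariant factors of ∂_2 are all 1, so H_1 = 0.

H_1 = 0.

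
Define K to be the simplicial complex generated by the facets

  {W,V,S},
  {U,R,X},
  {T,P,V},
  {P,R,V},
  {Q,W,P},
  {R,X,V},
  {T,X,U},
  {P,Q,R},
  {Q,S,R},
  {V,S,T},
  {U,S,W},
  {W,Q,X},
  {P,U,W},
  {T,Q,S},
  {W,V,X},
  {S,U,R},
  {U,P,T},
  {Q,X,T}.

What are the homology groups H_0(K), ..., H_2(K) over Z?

H_0 = Z,  H_1 = Z^2,  H_2 = Z.

Take the total order P < Q < R < S < T < U < V < W < X on the vertex set. Then K (dimension 2) consists of the simplices:

  0-simplices (9): P, Q, R, S, T, U, V, W, X
  1-simplices (27): PQ, PR, PT, PU, PV, PW, QR, QS, QT, QW, QX, RS, RU, RV, RX, ST, SU, SV, SW, TU, TV, TX, UW, UX, VW, VX, WX
  2-simplices (18): PQR, PQW, PRV, PTU, PTV, PUW, QRS, QST, QTX, QWX, RSU, RUX, RVX, STV, SUW, SVW, TUX, VWX

so the chain groups are C_0 ≅ Z^9, C_1 ≅ Z^27, C_2 ≅ Z^18.

∂_1: C_1 → C_0 sends each edge [p,q] (with p < q) to q − p.
This gives a 9×27 integer matrix of rank 8; reducing to Smith normal form yields diagonal entries (1,1,1,1,1,1,1,1).

Boundary ∂_2: C_2 → C_1 acts by ∂[p,q,r] = [q,r] − [p,r] + [p,q]. For instance
  ∂PQR = QR − PR + PQ,
  ∂QST = ST − QT + QS.
As a 27×18 matrix over Z this has rank 17, with invariant factors (1,1,1,1,1,1,1,1,1,1,1,1,1,1,1,1,1).

From H_k ≅ ker(∂_k) / im(∂_{k+1}) we obtain:

  H_0: rank C_0 − rank ∂_1 = 9 − 8 = 1, and the invariant factors of ∂_1 are all 1, so H_0 = Z.
  H_1: rank ker ∂_1 − rank ∂_2 = (27 − 8) − 17 = 2, and the invariant factors of ∂_2 are all 1, so H_1 = Z^2.
  H_2: rank ker ∂_2 − rank ∂_3 = (18 − 17) − 0 = 1, and there is no ∂_3, so H_2 = Z.

As a check, the Euler characteristic is 9 − 27 + 18 = 0, which agrees with 1 − 2 + 1 = 0.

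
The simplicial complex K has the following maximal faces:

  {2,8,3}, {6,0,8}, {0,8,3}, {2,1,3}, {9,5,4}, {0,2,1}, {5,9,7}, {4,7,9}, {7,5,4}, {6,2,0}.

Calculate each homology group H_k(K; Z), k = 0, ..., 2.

Fix the vertex order 0 < 1 < 2 < 3 < 4 < 5 < 6 < 7 < 8 < 9 and write every simplex with vertices in increasing order. Then dim K = 2 and the simplices of K are:

  0-simplices (10): [0], [1], [2], [3], [4], [5], [6], [7], [8], [9]
  1-simplices (18): [0,1], [0,2], [0,3], [0,6], [0,8], [1,2], [1,3], [2,3], [2,6], [2,8], [3,8], [4,5], [4,7], [4,9], [5,7], [5,9], [6,8], [7,9]
  2-simplices (10): [0,1,2], [0,2,6], [0,3,8], [0,6,8], [1,2,3], [2,3,8], [4,5,7], [4,5,9], [4,7,9], [5,7,9]

giving chain groups C_0 ≅ Z^10, C_1 ≅ Z^18, C_2 ≅ Z^10.

The boundary map ∂_1: C_1 → C_0 maps an edge to its endpoints' difference, ∂[p,q] = q − p. For instance
  ∂[5,7] = [7] − [5].
The 10×18 boundary matrix has rank 8 and Smith normal form diag(1,1,1,1,1,1,1,1).

∂_2: C_2 → C_1 maps a triangle to the signed sum of its edges. For instance
  ∂[2,3,8] = [3,8] − [2,8] + [2,3],
  ∂[0,2,6] = [2,6] − [0,6] + [0,2].
As a 18×10 matrix over Z this has rank 9, with invariant factors (1,1,1,1,1,1,1,1,1).

Now H_k = ker ∂_k / im ∂_{k+1}, so:

  H_0: rank C_0 − rank ∂_1 = 10 − 8 = 2, and the invariant factors of ∂_1 are all 1, so H_0 = Z^2.
  H_1: rank ker ∂_1 − rank ∂_2 = (18 − 8) − 9 = 1, and the invariant factors of ∂_2 are all 1, so H_1 = Z.
  H_2: rank ker ∂_2 − rank ∂_3 = (10 − 9) − 0 = 1, and there is no ∂_3, so H_2 = Z.

(K is a triangulation of the disjoint union of the cylinder S^1 x I and the 2-sphere S^2.)

H_0 ≅ Z^2,  H_1 ≅ Z,  H_2 ≅ Z.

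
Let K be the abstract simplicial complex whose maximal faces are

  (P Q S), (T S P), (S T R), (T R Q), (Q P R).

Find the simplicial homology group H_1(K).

We work with the vertex ordering P < Q < R < S < T. The simplices of K, each written with vertices in increasing order, are:

  0-simplices (5): P, Q, R, S, T
  1-simplices (10): PQ, PR, PS, PT, QR, QS, QT, RS, RT, ST
  2-simplices (5): PQR, PQS, PST, QRT, RST

Hence C_0 ≅ Z^5, C_1 ≅ Z^10, C_2 ≅ Z^5.

The boundary map ∂_1: C_1 → C_0 sends each edge [p,q] (with p < q) to q − p.
This gives a 5×10 integer matrix of rank 4; reducing to Smith normal form yields diagonal entries (1,1,1,1).

The boundary map ∂_2: C_2 → C_1 sends each 2-simplex [p,q,r] to [q,r] − [p,r] + [p,q]. For instance
  ∂PQR = QR − PR + PQ,
  ∂PST = ST − PT + PS.
As a 10×5 matrix over Z this has rank 5, with invariant factors (1,1,1,1,1).

Reading off H_k = ker ∂_k / im ∂_{k+1}:

  H_1: rank ker ∂_1 − rank ∂_2 = (10 − 4) − 5 = 1, and the invariant factors of ∂_2 are all 1, so H_1 ≅ Z.

H_1 ≅ Z.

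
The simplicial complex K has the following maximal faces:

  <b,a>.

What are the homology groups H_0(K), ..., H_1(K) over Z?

Order the vertices as a < b. Listing each simplex with vertices in this order, K has dimension 1 with simplices:

  0-simplices (2): a, b
  1-simplices (1): ab

giving chain groups C_0 ≅ Z^2, C_1 ≅ Z^1.

∂_1: C_1 → C_0 sends each edge [p,q] (with p < q) to q − p.
This gives a 2×1 integer matrix of rank 1; reducing to Smith normal form yields diagonal entries (1).

Now H_k = ker ∂_k / im ∂_{k+1}, so:

  H_0: rank C_0 − rank ∂_1 = 2 − 1 = 1, and the invariant factors of ∂_1 are all 1, so H_0 = Z.
  H_1: rank ker ∂_1 − rank ∂_2 = (1 − 1) − 0 = 0, and there is no ∂_2, so H_1 = 0.

As a check, the Euler characteristic is 2 − 1 = 1, which agrees with 1 − 0 = 1.
(K is a triangulation of the 1-simplex.)

H_0 ≅ Z,  H_1 = 0.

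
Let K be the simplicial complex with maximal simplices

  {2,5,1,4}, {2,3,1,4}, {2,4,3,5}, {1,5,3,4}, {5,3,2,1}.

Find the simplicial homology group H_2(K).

Take the total order 1 < 2 < 3 < 4 < 5 on the vertex set. Then K (dimension 3) consists of the simplices:

  0-simplices (5): [1], [2], [3], [4], [5]
  1-simplices (10): [1,2], [1,3], [1,4], [1,5], [2,3], [2,4], [2,5], [3,4], [3,5], [4,5]
  2-simplices (10): [1,2,3], [1,2,4], [1,2,5], [1,3,4], [1,3,5], [1,4,5], [2,3,4], [2,3,5], [2,4,5], [3,4,5]
  3-simplices (5): [1,2,3,4], [1,2,3,5], [1,2,4,5], [1,3,4,5], [2,3,4,5]

Hence C_0 ≅ Z^5, C_1 ≅ Z^10, C_2 ≅ Z^10, C_3 ≅ Z^5.

Boundary ∂_1: C_1 → C_0 maps an edge to its endpoints' difference, ∂[p,q] = q − p.
This gives a 5×10 integer matrix of rank 4; reducing to Smith normal form yields diagonal entries (1,1,1,1).

∂_2: C_2 → C_1 sends each 2-simplex [p,q,r] to [q,r] − [p,r] + [p,q]. For instance
  ∂[2,3,4] = [3,4] − [2,4] + [2,3],
  ∂[2,4,5] = [4,5] − [2,5] + [2,4].
As a 10×10 matrix over Z this has rank 6, with invariant factors (1,1,1,1,1,1).

∂_3: C_3 → C_2 sends each 3-simplex σ to the alternating sum Σ_i (−1)^i (σ with its i-th vertex removed). For instance
  ∂[1,2,4,5] = [2,4,5] − [1,4,5] + [1,2,5] − [1,2,4],
  ∂[1,3,4,5] = [3,4,5] − [1,4,5] + [1,3,5] − [1,3,4].
The resulting 10×5 matrix has rank 4, and its Smith normal form has invariant factors (1,1,1,1).

Now H_k = ker ∂_k / im ∂_{k+1}, so:

  H_2: rank ker ∂_2 − rank ∂_3 = (10 − 6) − 4 = 0, and the invariant factors of ∂_3 are all 1, so H_2 ≅ 0.

H_2 = 0.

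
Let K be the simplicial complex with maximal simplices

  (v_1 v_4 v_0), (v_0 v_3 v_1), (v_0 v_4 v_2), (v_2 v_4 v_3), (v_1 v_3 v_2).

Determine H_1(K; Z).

We work with the vertex ordering v_0 < v_1 < v_2 < v_3 < v_4. The simplices of K, each written with vertices in increasing order, are:

  0-simplices (5): [v_0], [v_1], [v_2], [v_3], [v_4]
  1-simplices (10): [v_0,v_1], [v_0,v_2], [v_0,v_3], [v_0,v_4], [v_1,v_2], [v_1,v_3], [v_1,v_4], [v_2,v_3], [v_2,v_4], [v_3,v_4]
  2-simplices (5): [v_0,v_1,v_3], [v_0,v_1,v_4], [v_0,v_2,v_4], [v_1,v_2,v_3], [v_2,v_3,v_4]

so the chain groups are C_0 ≅ Z^5, C_1 ≅ Z^10, C_2 ≅ Z^5.

∂_1: C_1 → C_0 is given by ∂[p,q] = [q] − [p]. For instance
  ∂[v_2,v_4] = [v_4] − [v_2].
This gives a 5×10 integer matrix of rank 4; reducing to Smith normal form yields diagonal entries (1,1,1,1).

Boundary ∂_2: C_2 → C_1 sends each 2-simplex [p,q,r] to [q,r] − [p,r] + [p,q]. For instance
  ∂[v_2,v_3,v_4] = [v_3,v_4] − [v_2,v_4] + [v_2,v_3],
  ∂[v_0,v_1,v_3] = [v_1,v_3] − [v_0,v_3] + [v_0,v_1].
The resulting 10×5 matrix has rank 5, and its Smith normal form has invariant factors (1,1,1,1,1).

Computing H_k = (kernel of ∂_k) / (image of ∂_{k+1}):

  H_1: rank ker ∂_1 − rank ∂_2 = (10 − 4) − 5 = 1, and the invariant factors of ∂_2 are all 1, so H_1 ≅ Z.

(K is a triangulation of the Möbius band.)

H_1 ≅ Z.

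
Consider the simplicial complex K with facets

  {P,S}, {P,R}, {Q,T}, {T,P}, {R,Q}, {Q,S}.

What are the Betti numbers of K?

b_0 = 1, b_1 = 2.

Order the vertices as P < Q < R < S < T. Listing each simplex with vertices in this order, K has dimension 1 with simplices:

  0-simplices (5): P, Q, R, S, T
  1-simplices (6): PR, PS, PT, QR, QS, QT

so the chain groups are C_0 ≅ Z^5, C_1 ≅ Z^6.

Boundary ∂_1: C_1 → C_0 sends each edge [p,q] (with p < q) to q − p. For instance
  ∂PT = T − P.
The 5×6 boundary matrix has rank 4 and Smith normal form diag(1,1,1,1).

Now H_k = ker ∂_k / im ∂_{k+1}, so:

  H_0: rank C_0 − rank ∂_1 = 5 − 4 = 1, and the invariant factors of ∂_1 are all 1, so H_0 ≅ Z.
  H_1: rank ker ∂_1 − rank ∂_2 = (6 − 4) − 0 = 2, and there is no ∂_2, so H_1 ≅ Z^2.

Hence the Betti numbers are b_0 = 1, b_1 = 2.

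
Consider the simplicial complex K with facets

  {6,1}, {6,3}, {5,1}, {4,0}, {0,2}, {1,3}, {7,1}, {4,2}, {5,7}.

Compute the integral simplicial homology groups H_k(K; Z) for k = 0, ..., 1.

K has 8 vertices, 9 edges.
rank ∂_0 = 0, rank ∂_1 = 6 ⇒ b_0 = 8 − 0 − 6 = 2; all invariant factors of ∂_1 are 1 so no torsion. So H_0 ≅ Z^2.
rank ∂_1 = 6, rank ∂_2 = 0 ⇒ b_1 = 9 − 6 − 0 = 3. So H_1 ≅ Z^3.

H_0 = Z^2,  H_1 = Z^3.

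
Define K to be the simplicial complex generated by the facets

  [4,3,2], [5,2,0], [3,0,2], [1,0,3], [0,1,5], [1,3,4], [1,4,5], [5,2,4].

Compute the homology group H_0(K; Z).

H_0 ≅ Z.

Take the total order 0 < 1 < 2 < 3 < 4 < 5 on the vertex set. Then K (dimension 2) consists of the simplices:

  0-simplices (6): [0], [1], [2], [3], [4], [5]
  1-simplices (12): [0,1], [0,2], [0,3], [0,5], [1,3], [1,4], [1,5], [2,3], [2,4], [2,5], [3,4], [4,5]
  2-simplices (8): [0,1,3], [0,1,5], [0,2,3], [0,2,5], [1,3,4], [1,4,5], [2,3,4], [2,4,5]

Hence C_0 ≅ Z^6, C_1 ≅ Z^12, C_2 ≅ Z^8.

The boundary map ∂_1: C_1 → C_0 is given by ∂[p,q] = [q] − [p]. For instance
  ∂[0,5] = [5] − [0].
The resulting 6×12 matrix has rank 5, and its Smith normal form has invariant factors (1,1,1,1,1).

The boundary map ∂_2: C_2 → C_1 acts by ∂[p,q,r] = [q,r] − [p,r] + [p,q]. For instance
  ∂[1,3,4] = [3,4] − [1,4] + [1,3],
  ∂[0,1,3] = [1,3] − [0,3] + [0,1].
The 12×8 boundary matrix has rank 7 and Smith normal form diag(1,1,1,1,1,1,1).

From H_k ≅ ker(∂_k) / im(∂_{k+1}) we obtain:

  H_0: rank C_0 − rank ∂_1 = 6 − 5 = 1, and the invariant factors of ∂_1 are all 1, so H_0 ≅ Z.

(K is a triangulation of the 2-sphere S^2.)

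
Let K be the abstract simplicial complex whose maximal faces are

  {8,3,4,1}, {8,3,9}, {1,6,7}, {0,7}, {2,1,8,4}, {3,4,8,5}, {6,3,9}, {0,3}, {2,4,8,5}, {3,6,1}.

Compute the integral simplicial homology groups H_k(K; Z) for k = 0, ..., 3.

We work with the vertex ordering 0 < 1 < 2 < 3 < 4 < 5 < 6 < 7 < 8 < 9. The simplices of K, each written with vertices in increasing order, are:

  0-simplices (10): [0], [1], [2], [3], [4], [5], [6], [7], [8], [9]
  1-simplices (22): [0,3], [0,7], [1,2], [1,3], [1,4], [1,6], [1,7], [1,8], [2,4], [2,5], [2,8], [3,4], [3,5], [3,6], [3,8], [3,9], [4,5], [4,8], [5,8], [6,7], [6,9], [8,9]
  2-simplices (16): [1,2,4], [1,2,8], [1,3,4], [1,3,6], [1,3,8], [1,4,8], [1,6,7], [2,4,5], [2,4,8], [2,5,8], [3,4,5], [3,4,8], [3,5,8], [3,6,9], [3,8,9], [4,5,8]
  3-simplices (4): [1,2,4,8], [1,3,4,8], [2,4,5,8], [3,4,5,8]

so the chain groups are C_0 ≅ Z^10, C_1 ≅ Z^22, C_2 ≅ Z^16, C_3 ≅ Z^4.

Boundary ∂_1: C_1 → C_0 is given by ∂[p,q] = [q] − [p]. For instance
  ∂[0,3] = [3] − [0].
The resulting 10×22 matrix has rank 9, and its Smith normal form has invariant factors (1,1,1,1,1,1,1,1,1).

∂_2: C_2 → C_1 sends each 2-simplex [p,q,r] to [q,r] − [p,r] + [p,q]. For instance
  ∂[2,5,8] = [5,8] − [2,8] + [2,5],
  ∂[2,4,8] = [4,8] − [2,8] + [2,4].
The resulting 22×16 matrix has rank 12, and its Smith normal form has invariant factors (1,1,1,1,1,1,1,1,1,1,1,1).

∂_3: C_3 → C_2 sends each 3-simplex σ to the alternating sum Σ_i (−1)^i (σ with its i-th vertex removed). For instance
  ∂[2,4,5,8] = [4,5,8] − [2,5,8] + [2,4,8] − [2,4,5],
  ∂[1,2,4,8] = [2,4,8] − [1,4,8] + [1,2,8] − [1,2,4].
The resulting 16×4 matrix has rank 4, and its Smith normal form has invariant factors (1,1,1,1).

Now H_k = ker ∂_k / im ∂_{k+1}, so:

  H_0: rank C_0 − rank ∂_1 = 10 − 9 = 1, and the invariant factors of ∂_1 are all 1, so H_0 ≅ Z.
  H_1: rank ker ∂_1 − rank ∂_2 = (22 − 9) − 12 = 1, and the invariant factors of ∂_2 are all 1, so H_1 ≅ Z.
  H_2: rank ker ∂_2 − rank ∂_3 = (16 − 12) − 4 = 0, and the invariant factors of ∂_3 are all 1, so H_2 ≅ 0.
  H_3: rank ker ∂_3 − rank ∂_4 = (4 − 4) − 0 = 0, and there is no ∂_4, so H_3 ≅ 0.

H_0 = Z,  H_1 = Z,  H_2 = 0,  H_3 = 0.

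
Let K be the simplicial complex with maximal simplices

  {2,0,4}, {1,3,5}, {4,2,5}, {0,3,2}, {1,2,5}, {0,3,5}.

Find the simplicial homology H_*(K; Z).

We work with the vertex ordering 0 < 1 < 2 < 3 < 4 < 5. The simplices of K, each written with vertices in increasing order, are:

  0-simplices (6): [0], [1], [2], [3], [4], [5]
  1-simplices (12): [0,2], [0,3], [0,4], [0,5], [1,2], [1,3], [1,5], [2,3], [2,4], [2,5], [3,5], [4,5]
  2-simplices (6): [0,2,3], [0,2,4], [0,3,5], [1,2,5], [1,3,5], [2,4,5]

so the chain groups are C_0 ≅ Z^6, C_1 ≅ Z^12, C_2 ≅ Z^6.

Boundary ∂_1: C_1 → C_0 is given by ∂[p,q] = [q] − [p]. For instance
  ∂[4,5] = [5] − [4].
As a 6×12 matrix over Z this has rank 5, with invariant factors (1,1,1,1,1).

The boundary map ∂_2: C_2 → C_1 acts by ∂[p,q,r] = [q,r] − [p,r] + [p,q]. For instance
  ∂[0,2,4] = [2,4] − [0,4] + [0,2],
  ∂[0,3,5] = [3,5] − [0,5] + [0,3].
The resulting 12×6 matrix has rank 6, and its Smith normal form has invariant factors (1,1,1,1,1,1).

Now H_k = ker ∂_k / im ∂_{k+1}, so:

  H_0: rank C_0 − rank ∂_1 = 6 − 5 = 1, and the invariant factors of ∂_1 are all 1, so H_0 = Z.
  H_1: rank ker ∂_1 − rank ∂_2 = (12 − 5) − 6 = 1, and the invariant factors of ∂_2 are all 1, so H_1 = Z.
  H_2: rank ker ∂_2 − rank ∂_3 = (6 − 6) − 0 = 0, and there is no ∂_3, so H_2 = 0.

(K is a triangulation of the cylinder S^1 x I.)

H_0 = Z,  H_1 = Z,  H_2 = 0.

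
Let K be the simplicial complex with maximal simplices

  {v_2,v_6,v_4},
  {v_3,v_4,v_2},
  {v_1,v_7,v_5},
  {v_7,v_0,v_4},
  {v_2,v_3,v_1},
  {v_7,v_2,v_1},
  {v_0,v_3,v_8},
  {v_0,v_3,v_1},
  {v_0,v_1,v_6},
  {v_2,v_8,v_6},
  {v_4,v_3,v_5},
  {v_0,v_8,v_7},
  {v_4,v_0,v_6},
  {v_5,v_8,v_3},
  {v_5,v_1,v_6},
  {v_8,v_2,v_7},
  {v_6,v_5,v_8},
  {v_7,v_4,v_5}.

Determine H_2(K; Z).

H_2 ≅ Z.

Fix the vertex order v_0 < v_1 < v_2 < v_3 < v_4 < v_5 < v_6 < v_7 < v_8 and write every simplex with vertices in increasing order. Then dim K = 2 and the simplices of K are:

  0-simplices (9): [v_0], [v_1], [v_2], [v_3], [v_4], [v_5], [v_6], [v_7], [v_8]
  1-simplices (27): (27 of them)
  2-simplices (18): (18 of them)

Hence C_0 ≅ Z^9, C_1 ≅ Z^27, C_2 ≅ Z^18.

The boundary map ∂_1: C_1 → C_0 is given by ∂[p,q] = [q] − [p]. For instance
  ∂[v_0,v_8] = [v_8] − [v_0].
The 9×27 boundary matrix has rank 8 and Smith normal form diag(1,1,1,1,1,1,1,1).

The boundary map ∂_2: C_2 → C_1 maps a triangle to the signed sum of its edges. For instance
  ∂[v_3,v_5,v_8] = [v_5,v_8] − [v_3,v_8] + [v_3,v_5],
  ∂[v_2,v_4,v_6] = [v_4,v_6] − [v_2,v_6] + [v_2,v_4].
As a 27×18 matrix over Z this has rank 17, with invariant factors (1,1,1,1,1,1,1,1,1,1,1,1,1,1,1,1,1).

Reading off H_k = ker ∂_k / im ∂_{k+1}:

  H_2: rank ker ∂_2 − rank ∂_3 = (18 − 17) − 0 = 1, and there is no ∂_3, so H_2 = Z.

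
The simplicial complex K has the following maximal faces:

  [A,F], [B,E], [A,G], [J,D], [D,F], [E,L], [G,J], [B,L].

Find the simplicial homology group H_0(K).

We work with the vertex ordering A < B < D < E < F < G < J < L. The simplices of K, each written with vertices in increasing order, are:

  0-simplices (8): A, B, D, E, F, G, J, L
  1-simplices (8): AF, AG, BE, BL, DF, DJ, EL, GJ

Hence C_0 ≅ Z^8, C_1 ≅ Z^8.

The boundary map ∂_1: C_1 → C_0 sends each edge [p,q] (with p < q) to q − p. For instance
  ∂DF = F − D.
This gives a 8×8 integer matrix of rank 6; reducing to Smith normal form yields diagonal entries (1,1,1,1,1,1).

Now H_k = ker ∂_k / im ∂_{k+1}, so:

  H_0: rank C_0 − rank ∂_1 = 8 − 6 = 2, and the invariant factors of ∂_1 are all 1, so H_0 ≅ Z^2.

H_0 = Z^2.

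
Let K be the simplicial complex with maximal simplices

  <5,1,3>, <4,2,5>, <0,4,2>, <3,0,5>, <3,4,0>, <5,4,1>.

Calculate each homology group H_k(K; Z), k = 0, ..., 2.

Take the total order 0 < 1 < 2 < 3 < 4 < 5 on the vertex set. Then K (dimension 2) consists of the simplices:

  0-simplices (6): [0], [1], [2], [3], [4], [5]
  1-simplices (12): [0,2], [0,3], [0,4], [0,5], [1,3], [1,4], [1,5], [2,4], [2,5], [3,4], [3,5], [4,5]
  2-simplices (6): [0,2,4], [0,3,4], [0,3,5], [1,3,5], [1,4,5], [2,4,5]

Hence C_0 ≅ Z^6, C_1 ≅ Z^12, C_2 ≅ Z^6.

The boundary map ∂_1: C_1 → C_0 is given by ∂[p,q] = [q] − [p].
The 6×12 boundary matrix has rank 5 and Smith normal form diag(1,1,1,1,1).

Boundary ∂_2: C_2 → C_1 sends each 2-simplex [p,q,r] to [q,r] − [p,r] + [p,q]. For instance
  ∂[0,2,4] = [2,4] − [0,4] + [0,2],
  ∂[1,3,5] = [3,5] − [1,5] + [1,3].
This gives a 12×6 integer matrix of rank 6; reducing to Smith normal form yields diagonal entries (1,1,1,1,1,1).

From H_k ≅ ker(∂_k) / im(∂_{k+1}) we obtain:

  H_0: rank C_0 − rank ∂_1 = 6 − 5 = 1, and the invariant factors of ∂_1 are all 1, so H_0 ≅ Z.
  H_1: rank ker ∂_1 − rank ∂_2 = (12 − 5) − 6 = 1, and the invariant factors of ∂_2 are all 1, so H_1 ≅ Z.
  H_2: rank ker ∂_2 − rank ∂_3 = (6 − 6) − 0 = 0, and there is no ∂_3, so H_2 ≅ 0.

(K is a triangulation of the cylinder S^1 x I.)

H_0 ≅ Z,  H_1 ≅ Z,  H_2 = 0.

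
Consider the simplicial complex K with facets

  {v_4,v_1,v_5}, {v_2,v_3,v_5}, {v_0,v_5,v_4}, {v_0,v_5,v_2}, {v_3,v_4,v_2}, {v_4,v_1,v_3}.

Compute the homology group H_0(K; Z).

H_0 ≅ Z.

Take the total order v_0 < v_1 < v_2 < v_3 < v_4 < v_5 on the vertex set. Then K (dimension 2) consists of the simplices:

  0-simplices (6): [v_0], [v_1], [v_2], [v_3], [v_4], [v_5]
  1-simplices (12): [v_0,v_2], [v_0,v_4], [v_0,v_5], [v_1,v_3], [v_1,v_4], [v_1,v_5], [v_2,v_3], [v_2,v_4], [v_2,v_5], [v_3,v_4], [v_3,v_5], [v_4,v_5]
  2-simplices (6): [v_0,v_2,v_5], [v_0,v_4,v_5], [v_1,v_3,v_4], [v_1,v_4,v_5], [v_2,v_3,v_4], [v_2,v_3,v_5]

Hence C_0 ≅ Z^6, C_1 ≅ Z^12, C_2 ≅ Z^6.

The boundary map ∂_1: C_1 → C_0 is given by ∂[p,q] = [q] − [p].
The 6×12 boundary matrix has rank 5 and Smith normal form diag(1,1,1,1,1).

The boundary map ∂_2: C_2 → C_1 acts by ∂[p,q,r] = [q,r] − [p,r] + [p,q]. For instance
  ∂[v_2,v_3,v_4] = [v_3,v_4] − [v_2,v_4] + [v_2,v_3],
  ∂[v_0,v_2,v_5] = [v_2,v_5] − [v_0,v_5] + [v_0,v_2].
The resulting 12×6 matrix has rank 6, and its Smith normal form has invariant factors (1,1,1,1,1,1).

From H_k ≅ ker(∂_k) / im(∂_{k+1}) we obtain:

  H_0: rank C_0 − rank ∂_1 = 6 − 5 = 1, and the invariant factors of ∂_1 are all 1, so H_0 ≅ Z.

(K is a triangulation of the cylinder S^1 x I.)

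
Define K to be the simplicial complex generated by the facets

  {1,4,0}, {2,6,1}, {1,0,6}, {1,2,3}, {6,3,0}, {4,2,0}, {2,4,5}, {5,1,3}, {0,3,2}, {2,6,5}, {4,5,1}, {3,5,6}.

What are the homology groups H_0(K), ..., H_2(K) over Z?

Fix the vertex order 0 < 1 < 2 < 3 < 4 < 5 < 6 and write every simplex with vertices in increasing order. Then dim K = 2 and the simplices of K are:

  0-simplices (7): [0], [1], [2], [3], [4], [5], [6]
  1-simplices (18): [0,1], [0,2], [0,3], [0,4], [0,6], [1,2], [1,3], [1,4], [1,5], [1,6], [2,3], [2,4], [2,5], [2,6], [3,5], [3,6], [4,5], [5,6]
  2-simplices (12): [0,1,4], [0,1,6], [0,2,3], [0,2,4], [0,3,6], [1,2,3], [1,2,6], [1,3,5], [1,4,5], [2,4,5], [2,5,6], [3,5,6]

giving chain groups C_0 ≅ Z^7, C_1 ≅ Z^18, C_2 ≅ Z^12.

∂_1: C_1 → C_0 maps an edge to its endpoints' difference, ∂[p,q] = q − p.
As a 7×18 matrix over Z this has rank 6, with invariant factors (1,1,1,1,1,1).

∂_2: C_2 → C_1 sends each 2-simplex [p,q,r] to [q,r] − [p,r] + [p,q]. For instance
  ∂[1,2,6] = [2,6] − [1,6] + [1,2],
  ∂[0,1,4] = [1,4] − [0,4] + [0,1].
As a 18×12 matrix over Z this has rank 12, with invariant factors (1,1,1,1,1,1,1,1,1,1,1,2).

From H_k ≅ ker(∂_k) / im(∂_{k+1}) we obtain:

  H_0: rank C_0 − rank ∂_1 = 7 − 6 = 1, and the invariant factors of ∂_1 are all 1, so H_0 = Z.
  H_1: rank ker ∂_1 − rank ∂_2 = (18 − 6) − 12 = 0, and ∂_2 has invariant factor 2 > 1, so H_1 = Z/2Z.
  H_2: rank ker ∂_2 − rank ∂_3 = (12 − 12) − 0 = 0, and there is no ∂_3, so H_2 = 0.

H_0 ≅ Z,  H_1 ≅ Z/2Z,  H_2 = 0.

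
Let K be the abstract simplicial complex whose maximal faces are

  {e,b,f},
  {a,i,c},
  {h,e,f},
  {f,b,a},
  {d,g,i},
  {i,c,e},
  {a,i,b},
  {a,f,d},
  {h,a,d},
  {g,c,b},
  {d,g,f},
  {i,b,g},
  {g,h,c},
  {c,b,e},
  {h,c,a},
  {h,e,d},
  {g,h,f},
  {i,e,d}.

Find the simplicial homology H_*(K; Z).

H_0 ≅ Z,  H_1 ≅ Z ⊕ Z_2,  H_2 = 0.

Fix the vertex order a < b < c < d < e < f < g < h < i and write every simplex with vertices in increasing order. Then dim K = 2 and the simplices of K are:

  0-simplices (9): a, b, c, d, e, f, g, h, i
  1-simplices (27): ab, ac, ad, af, ah, ai, bc, be, bf, bg, bi, ce, cg, ch, ci, de, df, dg, dh, di, ef, eh, ei, fg, fh, gh, gi
  2-simplices (18): abf, abi, ach, aci, adf, adh, bce, bcg, bef, bgi, cei, cgh, deh, dei, dfg, dgi, efh, fgh

giving chain groups C_0 ≅ Z^9, C_1 ≅ Z^27, C_2 ≅ Z^18.

∂_1: C_1 → C_0 is given by ∂[p,q] = [q] − [p]. For instance
  ∂ah = h − a.
As a 9×27 matrix over Z this has rank 8, with invariant factors (1,1,1,1,1,1,1,1).

∂_2: C_2 → C_1 acts by ∂[p,q,r] = [q,r] − [p,r] + [p,q]. For instance
  ∂abf = bf − af + ab,
  ∂dfg = fg − dg + df.
The resulting 27×18 matrix has rank 18, and its Smith normal form has invariant factors (1,1,1,1,1,1,1,1,1,1,1,1,1,1,1,1,1,2).

Computing H_k = (kernel of ∂_k) / (image of ∂_{k+1}):

  H_0: rank C_0 − rank ∂_1 = 9 − 8 = 1, and the invariant factors of ∂_1 are all 1, so H_0 ≅ Z.
  H_1: rank ker ∂_1 − rank ∂_2 = (27 − 8) − 18 = 1, and ∂_2 has invariant factor 2 > 1, so H_1 ≅ Z ⊕ Z_2.
  H_2: rank ker ∂_2 − rank ∂_3 = (18 − 18) − 0 = 0, and there is no ∂_3, so H_2 ≅ 0.

(K is a triangulation of the Klein bottle.)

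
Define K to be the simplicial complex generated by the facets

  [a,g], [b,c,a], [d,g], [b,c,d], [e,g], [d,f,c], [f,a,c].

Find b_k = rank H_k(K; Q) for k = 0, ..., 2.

b_0 = 1, b_1 = 1, b_2 = 0.

Take the total order a < b < c < d < e < f < g on the vertex set. Then K (dimension 2) consists of the simplices:

  0-simplices (7): a, b, c, d, e, f, g
  1-simplices (11): ab, ac, af, ag, bc, bd, cd, cf, df, dg, eg
  2-simplices (4): abc, acf, bcd, cdf

giving chain groups C_0 ≅ Z^7, C_1 ≅ Z^11, C_2 ≅ Z^4.

∂_1: C_1 → C_0 is given by ∂[p,q] = [q] − [p].
The 7×11 boundary matrix has rank 6 and Smith normal form diag(1,1,1,1,1,1).

∂_2: C_2 → C_1 sends each 2-simplex [p,q,r] to [q,r] − [p,r] + [p,q]. For instance
  ∂cdf = df − cf + cd,
  ∂abc = bc − ac + ab.
This gives a 11×4 integer matrix of rank 4; reducing to Smith normal form yields diagonal entries (1,1,1,1).

Now H_k = ker ∂_k / im ∂_{k+1}, so:

  H_0: rank C_0 − rank ∂_1 = 7 − 6 = 1, and the invariant factors of ∂_1 are all 1, so H_0 ≅ Z.
  H_1: rank ker ∂_1 − rank ∂_2 = (11 − 6) − 4 = 1, and the invariant factors of ∂_2 are all 1, so H_1 ≅ Z.
  H_2: rank ker ∂_2 − rank ∂_3 = (4 − 4) − 0 = 0, and there is no ∂_3, so H_2 ≅ 0.

Hence the Betti numbers are b_0 = 1, b_1 = 1, b_2 = 0.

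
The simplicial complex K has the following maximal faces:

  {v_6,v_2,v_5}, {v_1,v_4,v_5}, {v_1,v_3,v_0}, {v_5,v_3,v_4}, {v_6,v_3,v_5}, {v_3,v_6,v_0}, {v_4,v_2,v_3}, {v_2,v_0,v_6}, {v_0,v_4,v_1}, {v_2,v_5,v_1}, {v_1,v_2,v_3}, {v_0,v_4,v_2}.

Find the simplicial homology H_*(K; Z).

H_0 = Z,  H_1 = Z/2Z,  H_2 = 0.

K has 7 vertices, 18 edges, 12 triangles.
rank ∂_0 = 0, rank ∂_1 = 6 ⇒ b_0 = 7 − 0 − 6 = 1; all invariant factors of ∂_1 are 1 so no torsion. So H_0 ≅ Z.
rank ∂_1 = 6, rank ∂_2 = 12 ⇒ b_1 = 18 − 6 − 12 = 0; ∂_2 has invariant factor(s) [2] giving torsion. So H_1 ≅ Z/2Z.
rank ∂_2 = 12, rank ∂_3 = 0 ⇒ b_2 = 12 − 12 − 0 = 0. So H_2 ≅ 0.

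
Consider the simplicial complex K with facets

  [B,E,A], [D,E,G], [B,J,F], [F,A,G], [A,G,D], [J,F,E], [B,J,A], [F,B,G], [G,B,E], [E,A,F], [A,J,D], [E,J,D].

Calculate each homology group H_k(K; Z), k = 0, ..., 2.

H_0 = Z,  H_1 = Z_2,  H_2 = 0.

Take the total order A < B < D < E < F < G < J on the vertex set. Then K (dimension 2) consists of the simplices:

  0-simplices (7): A, B, D, E, F, G, J
  1-simplices (18): AB, AD, AE, AF, AG, AJ, BE, BF, BG, BJ, DE, DG, DJ, EF, EG, EJ, FG, FJ
  2-simplices (12): ABE, ABJ, ADG, ADJ, AEF, AFG, BEG, BFG, BFJ, DEG, DEJ, EFJ

Hence C_0 ≅ Z^7, C_1 ≅ Z^18, C_2 ≅ Z^12.

The boundary map ∂_1: C_1 → C_0 sends each edge [p,q] (with p < q) to q − p.
The 7×18 boundary matrix has rank 6 and Smith normal form diag(1,1,1,1,1,1).

Boundary ∂_2: C_2 → C_1 maps a triangle to the signed sum of its edges. For instance
  ∂ADG = DG − AG + AD,
  ∂ADJ = DJ − AJ + AD.
This gives a 18×12 integer matrix of rank 12; reducing to Smith normal form yields diagonal entries (1,1,1,1,1,1,1,1,1,1,1,2).

From H_k ≅ ker(∂_k) / im(∂_{k+1}) we obtain:

  H_0: rank C_0 − rank ∂_1 = 7 − 6 = 1, and the invariant factors of ∂_1 are all 1, so H_0 = Z.
  H_1: rank ker ∂_1 − rank ∂_2 = (18 − 6) − 12 = 0, and ∂_2 has invariant factor 2 > 1, so H_1 = Z_2.
  H_2: rank ker ∂_2 − rank ∂_3 = (12 − 12) − 0 = 0, and there is no ∂_3, so H_2 = 0.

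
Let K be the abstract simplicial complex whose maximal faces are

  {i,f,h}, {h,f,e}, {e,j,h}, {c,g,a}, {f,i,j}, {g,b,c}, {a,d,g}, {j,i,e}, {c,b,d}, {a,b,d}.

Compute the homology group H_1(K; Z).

Take the total order a < b < c < d < e < f < g < h < i < j on the vertex set. Then K (dimension 2) consists of the simplices:

  0-simplices (10): a, b, c, d, e, f, g, h, i, j
  1-simplices (20): ab, ac, ad, ag, bc, bd, bg, cd, cg, dg, ef, eh, ei, ej, fh, fi, fj, hi, hj, ij
  2-simplices (10): abd, acg, adg, bcd, bcg, efh, ehj, eij, fhi, fij

giving chain groups C_0 ≅ Z^10, C_1 ≅ Z^20, C_2 ≅ Z^10.

∂_1: C_1 → C_0 maps an edge to its endpoints' difference, ∂[p,q] = q − p.
This gives a 10×20 integer matrix of rank 8; reducing to Smith normal form yields diagonal entries (1,1,1,1,1,1,1,1).

∂_2: C_2 → C_1 maps a triangle to the signed sum of its edges. For instance
  ∂eij = ij − ej + ei,
  ∂fij = ij − fj + fi.
This gives a 20×10 integer matrix of rank 10; reducing to Smith normal form yields diagonal entries (1,1,1,1,1,1,1,1,1,1).

From H_k ≅ ker(∂_k) / im(∂_{k+1}) we obtain:

  H_1: rank ker ∂_1 − rank ∂_2 = (20 − 8) − 10 = 2, and the invariant factors of ∂_2 are all 1, so H_1 = Z^2.

H_1 = Z^2.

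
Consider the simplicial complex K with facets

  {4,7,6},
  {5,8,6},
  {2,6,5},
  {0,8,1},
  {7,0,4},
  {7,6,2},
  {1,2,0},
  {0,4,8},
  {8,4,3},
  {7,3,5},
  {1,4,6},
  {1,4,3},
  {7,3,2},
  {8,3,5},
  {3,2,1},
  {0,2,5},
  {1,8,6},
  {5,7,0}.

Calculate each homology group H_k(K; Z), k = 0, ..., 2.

H_0 = Z,  H_1 = Z × Z/2,  H_2 = 0.

We work with the vertex ordering 0 < 1 < 2 < 3 < 4 < 5 < 6 < 7 < 8. The simplices of K, each written with vertices in increasing order, are:

  0-simplices (9): [0], [1], [2], [3], [4], [5], [6], [7], [8]
  1-simplices (27): (27 of them)
  2-simplices (18): [0,1,2], [0,1,8], [0,2,5], [0,4,7], [0,4,8], [0,5,7], [1,2,3], [1,3,4], [1,4,6], [1,6,8], [2,3,7], [2,5,6], [2,6,7], [3,4,8], [3,5,7], [3,5,8], [4,6,7], [5,6,8]

so the chain groups are C_0 ≅ Z^9, C_1 ≅ Z^27, C_2 ≅ Z^18.

The boundary map ∂_1: C_1 → C_0 sends each edge [p,q] (with p < q) to q − p.
This gives a 9×27 integer matrix of rank 8; reducing to Smith normal form yields diagonal entries (1,1,1,1,1,1,1,1).

∂_2: C_2 → C_1 maps a triangle to the signed sum of its edges. For instance
  ∂[1,4,6] = [4,6] − [1,6] + [1,4],
  ∂[1,6,8] = [6,8] − [1,8] + [1,6].
The 27×18 boundary matrix has rank 18 and Smith normal form diag(1,1,1,1,1,1,1,1,1,1,1,1,1,1,1,1,1,2).

Reading off H_k = ker ∂_k / im ∂_{k+1}:

  H_0: rank C_0 − rank ∂_1 = 9 − 8 = 1, and the invariant factors of ∂_1 are all 1, so H_0 ≅ Z.
  H_1: rank ker ∂_1 − rank ∂_2 = (27 − 8) − 18 = 1, and ∂_2 has invariant factor 2 > 1, so H_1 ≅ Z × Z/2.
  H_2: rank ker ∂_2 − rank ∂_3 = (18 − 18) − 0 = 0, and there is no ∂_3, so H_2 ≅ 0.

As a check, the Euler characteristic is 9 − 27 + 18 = 0, which agrees with 1 − 1 + 0 = 0.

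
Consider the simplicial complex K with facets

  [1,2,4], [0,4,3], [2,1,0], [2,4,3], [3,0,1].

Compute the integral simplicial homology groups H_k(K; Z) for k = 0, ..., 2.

H_0 ≅ Z,  H_1 ≅ Z,  H_2 = 0.

Order the vertices as 0 < 1 < 2 < 3 < 4. Listing each simplex with vertices in this order, K has dimension 2 with simplices:

  0-simplices (5): [0], [1], [2], [3], [4]
  1-simplices (10): [0,1], [0,2], [0,3], [0,4], [1,2], [1,3], [1,4], [2,3], [2,4], [3,4]
  2-simplices (5): [0,1,2], [0,1,3], [0,3,4], [1,2,4], [2,3,4]

giving chain groups C_0 ≅ Z^5, C_1 ≅ Z^10, C_2 ≅ Z^5.

The boundary map ∂_1: C_1 → C_0 sends each edge [p,q] (with p < q) to q − p.
As a 5×10 matrix over Z this has rank 4, with invariant factors (1,1,1,1).

Boundary ∂_2: C_2 → C_1 sends each 2-simplex [p,q,r] to [q,r] − [p,r] + [p,q]. For instance
  ∂[2,3,4] = [3,4] − [2,4] + [2,3],
  ∂[1,2,4] = [2,4] − [1,4] + [1,2].
The 10×5 boundary matrix has rank 5 and Smith normal form diag(1,1,1,1,1).

Reading off H_k = ker ∂_k / im ∂_{k+1}:

  H_0: rank C_0 − rank ∂_1 = 5 − 4 = 1, and the invariant factors of ∂_1 are all 1, so H_0 ≅ Z.
  H_1: rank ker ∂_1 − rank ∂_2 = (10 − 4) − 5 = 1, and the invariant factors of ∂_2 are all 1, so H_1 ≅ Z.
  H_2: rank ker ∂_2 − rank ∂_3 = (5 − 5) − 0 = 0, and there is no ∂_3, so H_2 ≅ 0.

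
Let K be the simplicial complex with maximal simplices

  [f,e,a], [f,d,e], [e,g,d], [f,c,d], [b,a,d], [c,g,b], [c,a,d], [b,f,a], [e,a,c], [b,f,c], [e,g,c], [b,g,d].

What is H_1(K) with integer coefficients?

H_1 ≅ Z/2Z.

Order the vertices as a < b < c < d < e < f < g. Listing each simplex with vertices in this order, K has dimension 2 with simplices:

  0-simplices (7): a, b, c, d, e, f, g
  1-simplices (18): ab, ac, ad, ae, af, bc, bd, bf, bg, cd, ce, cf, cg, de, df, dg, ef, eg
  2-simplices (12): abd, abf, acd, ace, aef, bcf, bcg, bdg, cdf, ceg, def, deg

Hence C_0 ≅ Z^7, C_1 ≅ Z^18, C_2 ≅ Z^12.

Boundary ∂_1: C_1 → C_0 sends each edge [p,q] (with p < q) to q − p.
The 7×18 boundary matrix has rank 6 and Smith normal form diag(1,1,1,1,1,1).

Boundary ∂_2: C_2 → C_1 sends each 2-simplex [p,q,r] to [q,r] − [p,r] + [p,q]. For instance
  ∂def = ef − df + de,
  ∂bcg = cg − bg + bc.
This gives a 18×12 integer matrix of rank 12; reducing to Smith normal form yields diagonal entries (1,1,1,1,1,1,1,1,1,1,1,2).

Computing H_k = (kernel of ∂_k) / (image of ∂_{k+1}):

  H_1: rank ker ∂_1 − rank ∂_2 = (18 − 6) − 12 = 0, and ∂_2 has invariant factor 2 > 1, so H_1 ≅ Z/2Z.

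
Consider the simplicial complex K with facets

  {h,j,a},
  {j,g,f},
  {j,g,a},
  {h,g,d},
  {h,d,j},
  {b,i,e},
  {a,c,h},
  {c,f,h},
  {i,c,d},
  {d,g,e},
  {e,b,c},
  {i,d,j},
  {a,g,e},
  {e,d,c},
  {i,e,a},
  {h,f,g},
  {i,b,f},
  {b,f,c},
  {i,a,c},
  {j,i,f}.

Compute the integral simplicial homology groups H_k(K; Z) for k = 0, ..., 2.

K has 10 vertices, 30 edges, 20 triangles.
rank ∂_0 = 0, rank ∂_1 = 9 ⇒ b_0 = 10 − 0 − 9 = 1; all invariant factors of ∂_1 are 1 so no torsion. So H_0 ≅ Z.
rank ∂_1 = 9, rank ∂_2 = 20 ⇒ b_1 = 30 − 9 − 20 = 1; ∂_2 has invariant factor(s) [2] giving torsion. So H_1 ≅ Z × Z/2.
rank ∂_2 = 20, rank ∂_3 = 0 ⇒ b_2 = 20 − 20 − 0 = 0. So H_2 ≅ 0.

H_0 ≅ Z,  H_1 ≅ Z × Z/2,  H_2 = 0.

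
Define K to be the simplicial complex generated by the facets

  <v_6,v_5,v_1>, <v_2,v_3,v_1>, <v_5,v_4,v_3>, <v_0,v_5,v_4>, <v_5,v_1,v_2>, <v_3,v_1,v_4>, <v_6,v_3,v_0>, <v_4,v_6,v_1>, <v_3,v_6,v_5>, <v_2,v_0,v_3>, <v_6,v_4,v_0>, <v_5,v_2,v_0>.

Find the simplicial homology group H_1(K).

H_1 = Z/2.

We work with the vertex ordering v_0 < v_1 < v_2 < v_3 < v_4 < v_5 < v_6. The simplices of K, each written with vertices in increasing order, are:

  0-simplices (7): [v_0], [v_1], [v_2], [v_3], [v_4], [v_5], [v_6]
  1-simplices (18): (18 of them)
  2-simplices (12): (12 of them)

giving chain groups C_0 ≅ Z^7, C_1 ≅ Z^18, C_2 ≅ Z^12.

∂_1: C_1 → C_0 is given by ∂[p,q] = [q] − [p].
The 7×18 boundary matrix has rank 6 and Smith normal form diag(1,1,1,1,1,1).

The boundary map ∂_2: C_2 → C_1 acts by ∂[p,q,r] = [q,r] − [p,r] + [p,q]. For instance
  ∂[v_1,v_2,v_5] = [v_2,v_5] − [v_1,v_5] + [v_1,v_2],
  ∂[v_1,v_3,v_4] = [v_3,v_4] − [v_1,v_4] + [v_1,v_3].
This gives a 18×12 integer matrix of rank 12; reducing to Smith normal form yields diagonal entries (1,1,1,1,1,1,1,1,1,1,1,2).

Reading off H_k = ker ∂_k / im ∂_{k+1}:

  H_1: rank ker ∂_1 − rank ∂_2 = (18 − 6) − 12 = 0, and ∂_2 has invariant factor 2 > 1, so H_1 = Z/2.

(K is a triangulation of the real projective plane RP^2.)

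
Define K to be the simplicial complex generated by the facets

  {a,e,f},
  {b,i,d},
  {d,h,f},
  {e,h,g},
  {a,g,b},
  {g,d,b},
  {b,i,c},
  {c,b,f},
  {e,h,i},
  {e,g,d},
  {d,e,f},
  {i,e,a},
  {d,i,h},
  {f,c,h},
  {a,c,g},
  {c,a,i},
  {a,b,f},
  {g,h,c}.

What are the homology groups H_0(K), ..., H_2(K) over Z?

Order the vertices as a < b < c < d < e < f < g < h < i. Listing each simplex with vertices in this order, K has dimension 2 with simplices:

  0-simplices (9): a, b, c, d, e, f, g, h, i
  1-simplices (27): ab, ac, ae, af, ag, ai, bc, bd, bf, bg, bi, cf, cg, ch, ci, de, df, dg, dh, di, ef, eg, eh, ei, fh, gh, hi
  2-simplices (18): abf, abg, acg, aci, aef, aei, bcf, bci, bdg, bdi, cfh, cgh, def, deg, dfh, dhi, egh, ehi

giving chain groups C_0 ≅ Z^9, C_1 ≅ Z^27, C_2 ≅ Z^18.

The boundary map ∂_1: C_1 → C_0 is given by ∂[p,q] = [q] − [p].
This gives a 9×27 integer matrix of rank 8; reducing to Smith normal form yields diagonal entries (1,1,1,1,1,1,1,1).

Boundary ∂_2: C_2 → C_1 sends each 2-simplex [p,q,r] to [q,r] − [p,r] + [p,q]. For instance
  ∂abg = bg − ag + ab,
  ∂bci = ci − bi + bc.
The resulting 27×18 matrix has rank 18, and its Smith normal form has invariant factors (1,1,1,1,1,1,1,1,1,1,1,1,1,1,1,1,1,2).

Now H_k = ker ∂_k / im ∂_{k+1}, so:

  H_0: rank C_0 − rank ∂_1 = 9 − 8 = 1, and the invariant factors of ∂_1 are all 1, so H_0 ≅ Z.
  H_1: rank ker ∂_1 − rank ∂_2 = (27 − 8) − 18 = 1, and ∂_2 has invariant factor 2 > 1, so H_1 ≅ Z × Z/2.
  H_2: rank ker ∂_2 − rank ∂_3 = (18 − 18) − 0 = 0, and there is no ∂_3, so H_2 ≅ 0.

H_0 ≅ Z,  H_1 ≅ Z × Z/2,  H_2 = 0.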